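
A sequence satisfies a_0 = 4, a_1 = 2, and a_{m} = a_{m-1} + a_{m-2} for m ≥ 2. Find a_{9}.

152

The ordinary generating function has denominator 1 - z - z^2.
Iterating the recurrence: a_0,…,a_{9} = 4, 2, 6, 8, 14, 22, 36, 58, 94, 152.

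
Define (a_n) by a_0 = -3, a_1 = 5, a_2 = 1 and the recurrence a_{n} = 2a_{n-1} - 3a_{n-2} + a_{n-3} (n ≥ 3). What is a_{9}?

-175

The ordinary generating function has denominator 1 - 2x + 3x^2 - x^3.
Iterating the recurrence: a_0,…,a_{9} = -3, 5, 1, -16, -30, -11, 52, 107, 47, -175.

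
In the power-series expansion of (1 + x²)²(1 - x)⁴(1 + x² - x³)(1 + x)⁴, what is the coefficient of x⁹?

(1 + x²)² has coefficients 1,0,2,0,1 for degrees 0…4.
(1 - x)⁴ has coefficients 1,-4,6,-4,1,0,0,0,0,0 for degrees 0…9.
Multiplying by (1 + x² - x³) gives running coefficients 1,-4,7,-9,11,-10,5,-1,0,0 for degrees 0…9.
Finally multiplying by (1 + x)⁴, the product of all factors after the first has coefficients 1,0,-3,-1,2,4,2,-6,-3,4 for degrees 0…9.
[x⁹] = 1·4 + 2·(-6) + 1·4 = -4.

-4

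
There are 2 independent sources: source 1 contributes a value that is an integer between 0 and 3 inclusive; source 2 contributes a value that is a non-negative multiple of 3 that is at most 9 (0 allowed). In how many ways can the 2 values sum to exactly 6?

The generating function for the choices is (1 + x + x^2 + x^3)·(1 + x^3 + x^6 + x^9); the count is [x^6].
(1 + x + x^2 + x^3) has coefficients 1,1,1,1 for degrees 0…3.
(1 + x^3 + x^6 + x^9) has coefficients 1,0,0,1,0,0,1 for degrees 0…6.
[x^6] = 1·1 + 1·0 + 1·0 + 1·1 = 2.

2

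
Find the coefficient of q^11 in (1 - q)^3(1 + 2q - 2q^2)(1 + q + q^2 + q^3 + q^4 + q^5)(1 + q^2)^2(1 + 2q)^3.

-10

(1 - q)^3 has coefficients 1,-3,3,-1 for degrees 0…3.
(1 + 2q - 2q^2) has coefficients 1,2,-2,0,0,0,0,0,0,0,0,0 for degrees 0…11.
Multiplying by (1 + q + q^2 + q^3 + q^4 + q^5) gives running coefficients 1,3,1,1,1,1,0,-2,0,0,0,0 for degrees 0…11.
Multiplying by (1 + q^2)^2 gives running coefficients 1,3,3,7,4,6,3,1,1,-3,0,-2 for degrees 0…11.
Finally multiplying by (1 + 2q)^3, the product of all factors after the first has coefficients 1,9,33,69,106,138,143,123,91,39,2,-30 for degrees 0…11.
[q^11] = 1·(-30) − 3·2 + 3·39 − 1·91 = -10.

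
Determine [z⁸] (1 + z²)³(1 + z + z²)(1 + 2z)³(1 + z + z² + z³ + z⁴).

493

(1 + z²)³ has coefficients 1,0,3,0,3,0,1 for degrees 0…6.
(1 + z + z²) has coefficients 1,1,1,0,0,0,0,0,0 for degrees 0…8.
Multiplying by (1 + 2z)³ gives running coefficients 1,7,19,26,20,8,0,0,0 for degrees 0…8.
Finally multiplying by (1 + z + z² + z³ + z⁴), the product of all factors after the first has coefficients 1,8,27,53,73,80,73,54,28 for degrees 0…8.
[z⁸] = 1·28 + 3·73 + 3·73 + 1·27 = 493.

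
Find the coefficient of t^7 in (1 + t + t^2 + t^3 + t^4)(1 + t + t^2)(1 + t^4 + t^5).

(1 + t + t^2 + t^3 + t^4) has coefficients 1,1,1,1,1 for degrees 0…4.
(1 + t + t^2) has coefficients 1,1,1,0,0,0,0,0 for degrees 0…7.
Finally multiplying by (1 + t^4 + t^5), the product of all factors after the first has coefficients 1,1,1,0,1,2,2,1 for degrees 0…7.
[t^7] = 1·1 + 1·2 + 1·2 + 1·1 + 1·0 = 6.

6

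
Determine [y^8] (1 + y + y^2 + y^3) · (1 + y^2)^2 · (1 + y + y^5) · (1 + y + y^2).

(1 + y + y^2 + y^3) has coefficients 1,1,1,1 for degrees 0…3.
(1 + y^2)^2 has coefficients 1,0,2,0,1,0,0,0,0 for degrees 0…8.
Multiplying by (1 + y + y^5) gives running coefficients 1,1,2,2,1,2,0,2,0 for degrees 0…8.
Finally multiplying by (1 + y + y^2), the product of all factors after the first has coefficients 1,2,4,5,5,5,3,4,2 for degrees 0…8.
[y^8] = 1·2 + 1·4 + 1·3 + 1·5 = 14.

14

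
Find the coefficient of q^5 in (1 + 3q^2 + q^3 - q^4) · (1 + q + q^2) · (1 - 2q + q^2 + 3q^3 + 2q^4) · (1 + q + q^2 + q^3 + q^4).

18

(1 + 3q^2 + q^3 - q^4) has coefficients 1,0,3,1,-1 for degrees 0…4.
(1 + q + q^2) has coefficients 1,1,1,0,0,0 for degrees 0…5.
Multiplying by (1 - 2q + q^2 + 3q^3 + 2q^4) gives running coefficients 1,-1,0,2,6,5 for degrees 0…5.
Finally multiplying by (1 + q + q^2 + q^3 + q^4), the product of all factors after the first has coefficients 1,0,0,2,8,12 for degrees 0…5.
[q^5] = 1·12 + 3·2 + 1·0 − 1·0 = 18.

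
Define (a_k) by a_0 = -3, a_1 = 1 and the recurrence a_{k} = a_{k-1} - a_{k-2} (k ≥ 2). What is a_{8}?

4

The ordinary generating function has denominator 1 - z + z^2.
Iterating the recurrence: a_0,…,a_{8} = -3, 1, 4, 3, -1, -4, -3, 1, 4.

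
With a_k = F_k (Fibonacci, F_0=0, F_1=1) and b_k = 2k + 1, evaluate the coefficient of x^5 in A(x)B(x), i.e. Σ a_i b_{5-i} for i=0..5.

40

This is [x^5] in the product of the two ordinary generating functions.
Σ = 0·11 + 1·9 + 1·7 + 2·5 + 3·3 + 5·1 = 40.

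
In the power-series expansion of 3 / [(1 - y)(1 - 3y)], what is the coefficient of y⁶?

The denominator gives the recurrence a_n = 4a_(n−1) − 3a_(n−2) for n ≥ 2; the numerator fixes a_0 = 3, a_1 = 12.
Iterating: 3, 12, 39, 120, 363, 1092, 3279, so a_6 = 3279.

3279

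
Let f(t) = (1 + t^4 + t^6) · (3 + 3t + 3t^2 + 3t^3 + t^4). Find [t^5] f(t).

3

(1 + t^4 + t^6) has coefficients 1,0,0,0,1,0 for degrees 0…5.
(3 + 3t + 3t^2 + 3t^3 + t^4) has coefficients 3,3,3,3,1,0 for degrees 0…5.
[t^5] = 1·0 + 1·3 = 3.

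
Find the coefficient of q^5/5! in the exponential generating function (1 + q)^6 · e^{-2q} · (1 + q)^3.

The EGF product rule gives c_5 = Σ_{k_1+k_2+k_3=5} C(5; k_1,k_2,k_3) · ∏ g_i(k_i), where (1+q)^6 gives the falling factorial (6)_k; e^{-2q} gives (-2)^k; (1+q)^3 gives the falling factorial (3)_k.
g_1(k) for k = 0…5: 1, 6, 30, 120, 360, 720.
g_2(k) for k = 0…5: 1, -2, 4, -8, 16, -32.
g_3(k) for k = 0…5: 1, 3, 6, 6, 0, 0.
First combine the last two factors: h(k) = Σ_j C(k,j)·g_2(j)·g_3(k−j) for k = 0…5: 1, 1, -2, -2, 16, -32.
c_5 = Σ_k C(5,k)·g_1(k)·h(5−k) = 1·1·(-32) + 5·6·16 + 10·30·(-2) + 10·120·(-2) + 5·360·1 + 1·720·1 = −32 + 480 − 600 − 2400 + 1800 + 720 = -32.

-32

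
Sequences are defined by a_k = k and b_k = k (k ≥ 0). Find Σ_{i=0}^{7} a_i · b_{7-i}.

This is [x^7] in the product of the two ordinary generating functions.
Σ = 0·7 + 1·6 + 2·5 + 3·4 + 4·3 + 5·2 + 6·1 + 7·0 = 56.

56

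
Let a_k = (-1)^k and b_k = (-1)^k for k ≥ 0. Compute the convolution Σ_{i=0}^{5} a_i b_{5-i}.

The convolution is the x^5 coefficient of A(x)B(x).
Σ = 1·(-1) − 1·1 + 1·(-1) − 1·1 + 1·(-1) − 1·1 = -6.

-6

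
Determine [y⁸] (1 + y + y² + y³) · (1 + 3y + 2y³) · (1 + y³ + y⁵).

(1 + y + y² + y³) has coefficients 1,1,1,1 for degrees 0…3.
(1 + 3y + 2y³) has coefficients 1,3,0,2,0,0,0,0,0 for degrees 0…8.
Finally multiplying by (1 + y³ + y⁵), the product of all factors after the first has coefficients 1,3,0,3,3,1,5,0,2 for degrees 0…8.
[y⁸] = 1·2 + 1·0 + 1·5 + 1·1 = 8.

8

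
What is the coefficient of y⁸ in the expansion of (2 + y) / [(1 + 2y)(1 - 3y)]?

9339

Partial fractions give a closed form: a_n = (3/5)·(-2)^n + (7/5)·3^n.
At n = 8: a_8 = 9339.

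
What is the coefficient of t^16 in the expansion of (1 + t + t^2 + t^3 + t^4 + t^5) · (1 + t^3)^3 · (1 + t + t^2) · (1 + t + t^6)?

(1 + t + t^2 + t^3 + t^4 + t^5) has coefficients 1,1,1,1,1,1 for degrees 0…5.
(1 + t^3)^3 has coefficients 1,0,0,3,0,0,3,0,0,1,0,0,0,0,0,0,0 for degrees 0…16.
Multiplying by (1 + t + t^2) gives running coefficients 1,1,1,3,3,3,3,3,3,1,1,1,0,0,0,0,0 for degrees 0…16.
Finally multiplying by (1 + t + t^6), the product of all factors after the first has coefficients 1,2,2,4,6,6,7,7,7,7,5,5,4,3,3,1,1 for degrees 0…16.
[t^16] = 1·1 + 1·1 + 1·3 + 1·3 + 1·4 + 1·5 = 17.

17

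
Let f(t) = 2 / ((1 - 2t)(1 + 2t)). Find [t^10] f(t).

Partial fractions give a closed form: a_n = (1)·2^n + (1)·(-2)^n.
At n = 10: a_10 = 2048.

2048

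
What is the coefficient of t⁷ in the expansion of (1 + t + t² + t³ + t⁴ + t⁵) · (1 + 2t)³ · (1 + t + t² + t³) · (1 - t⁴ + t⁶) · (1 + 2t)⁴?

6302

(1 + t + t² + t³ + t⁴ + t⁵) has coefficients 1,1,1,1,1,1 for degrees 0…5.
(1 + 2t)³ has coefficients 1,6,12,8,0,0,0,0 for degrees 0…7.
Multiplying by (1 + t + t² + t³) gives running coefficients 1,7,19,27,26,20,8,0 for degrees 0…7.
Multiplying by (1 - t⁴ + t⁶) gives running coefficients 1,7,19,27,25,13,-10,-20 for degrees 0…7.
Finally multiplying by (1 + 2t)⁴, the product of all factors after the first has coefficients 1,15,99,379,937,1581,1862,1444 for degrees 0…7.
[t⁷] = 1·1444 + 1·1862 + 1·1581 + 1·937 + 1·379 + 1·99 = 6302.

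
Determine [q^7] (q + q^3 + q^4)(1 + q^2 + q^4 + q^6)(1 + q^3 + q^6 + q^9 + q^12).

4

(q + q^3 + q^4) has coefficients 0,1,0,1,1 for degrees 0…4.
(1 + q^2 + q^4 + q^6) has coefficients 1,0,1,0,1,0,1,0 for degrees 0…7.
Finally multiplying by (1 + q^3 + q^6 + q^9 + q^12), the product of all factors after the first has coefficients 1,0,1,1,1,1,2,1 for degrees 0…7.
[q^7] = 1·2 + 1·1 + 1·1 = 4.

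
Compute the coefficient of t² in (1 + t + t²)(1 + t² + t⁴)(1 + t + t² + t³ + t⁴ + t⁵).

4

(1 + t + t²) has coefficients 1,1,1 for degrees 0…2.
(1 + t² + t⁴) has coefficients 1,0,1 for degrees 0…2.
Finally multiplying by (1 + t + t² + t³ + t⁴ + t⁵), the product of all factors after the first has coefficients 1,1,2 for degrees 0…2.
[t²] = 1·2 + 1·1 + 1·1 = 4.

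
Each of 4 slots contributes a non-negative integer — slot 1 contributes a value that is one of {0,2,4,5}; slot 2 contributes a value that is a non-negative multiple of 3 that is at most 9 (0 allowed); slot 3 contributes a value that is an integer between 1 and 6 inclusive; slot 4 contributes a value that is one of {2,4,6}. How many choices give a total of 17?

The generating function for the choices is (1 + x² + x⁴ + x⁵)·(1 + x³ + x⁶ + x⁹)·(x + x² + x³ + x⁴ + x⁵ + x⁶)·(x² + x⁴ + x⁶); the count is [x¹⁷].
(1 + x² + x⁴ + x⁵) has coefficients 1,0,1,0,1,1 for degrees 0…5.
(1 + x³ + x⁶ + x⁹) has coefficients 1,0,0,1,0,0,1,0,0,1,0,0,0,0,0,0,0,0 for degrees 0…17.
Multiplying by (x + x² + x³ + x⁴ + x⁵ + x⁶) gives running coefficients 0,1,1,1,2,2,2,2,2,2,2,2,2,1,1,1,0,0 for degrees 0…17.
Finally multiplying by (x² + x⁴ + x⁶), the product of all factors after the first has coefficients 0,0,0,1,1,2,3,4,5,5,6,6,6,6,6,5,5,4 for degrees 0…17.
[x¹⁷] = 1·4 + 1·5 + 1·6 + 1·6 = 21.

21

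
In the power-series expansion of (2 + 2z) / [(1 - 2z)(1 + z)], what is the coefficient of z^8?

Partial fractions give a closed form: a_n = (2)·2^n.
At n = 8: a_8 = 512.

512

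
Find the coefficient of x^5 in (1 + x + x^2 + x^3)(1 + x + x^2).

1

(1 + x + x^2 + x^3) has coefficients 1,1,1,1 for degrees 0…3.
(1 + x + x^2) has coefficients 1,1,1,0,0,0 for degrees 0…5.
[x^5] = 1·0 + 1·0 + 1·0 + 1·1 = 1.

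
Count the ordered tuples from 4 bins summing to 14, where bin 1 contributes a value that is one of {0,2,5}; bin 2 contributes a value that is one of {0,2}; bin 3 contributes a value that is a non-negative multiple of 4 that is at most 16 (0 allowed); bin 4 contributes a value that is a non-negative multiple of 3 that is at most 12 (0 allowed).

8

The generating function for the choices is (1 + t² + t⁵)·(1 + t²)·(1 + t⁴ + t⁸ + t¹² + t¹⁶)·(1 + t³ + t⁶ + t⁹ + t¹²); the count is [t¹⁴].
(1 + t² + t⁵) has coefficients 1,0,1,0,0,1 for degrees 0…5.
(1 + t²) has coefficients 1,0,1,0,0,0,0,0,0,0,0,0,0,0,0 for degrees 0…14.
Multiplying by (1 + t⁴ + t⁸ + t¹² + t¹⁶) gives running coefficients 1,0,1,0,1,0,1,0,1,0,1,0,1,0,1 for degrees 0…14.
Finally multiplying by (1 + t³ + t⁶ + t⁹ + t¹²), the product of all factors after the first has coefficients 1,0,1,1,1,1,2,1,2,2,2,2,3,2,3 for degrees 0…14.
[t¹⁴] = 1·3 + 1·3 + 1·2 = 8.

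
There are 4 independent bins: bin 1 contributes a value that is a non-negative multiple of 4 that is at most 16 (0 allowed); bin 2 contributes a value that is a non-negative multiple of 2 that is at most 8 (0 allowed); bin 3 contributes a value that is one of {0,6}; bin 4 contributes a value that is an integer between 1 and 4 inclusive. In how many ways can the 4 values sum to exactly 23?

The generating function for the choices is (1 + y⁴ + y⁸ + y¹² + y¹⁶)·(1 + y² + y⁴ + y⁶ + y⁸)·(1 + y⁶)·(y + y² + y³ + y⁴); the count is [y²³].
(1 + y⁴ + y⁸ + y¹² + y¹⁶) has coefficients 1,0,0,0,1,0,0,0,1,0,0,0,1,0,0,0,1 for degrees 0…16.
(1 + y² + y⁴ + y⁶ + y⁸) has coefficients 1,0,1,0,1,0,1,0,1,0,0,0,0,0,0,0,0,0,0,0,0,0,0,0 for degrees 0…23.
Multiplying by (1 + y⁶) gives running coefficients 1,0,1,0,1,0,2,0,2,0,1,0,1,0,1,0,0,0,0,0,0,0,0,0 for degrees 0…23.
Finally multiplying by (y + y² + y³ + y⁴), the product of all factors after the first has coefficients 0,1,1,2,2,2,2,3,3,4,4,3,3,2,2,2,2,1,1,0,0,0,0,0 for degrees 0…23.
[y²³] = 1·0 + 1·0 + 1·2 + 1·3 + 1·3 = 8.

8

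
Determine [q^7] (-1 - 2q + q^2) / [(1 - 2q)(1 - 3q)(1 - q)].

-14414

Partial fractions give a closed form: a_n = (7)·2^n + (-7)·3^n + (-1)·1^n.
At n = 7: a_7 = -14414.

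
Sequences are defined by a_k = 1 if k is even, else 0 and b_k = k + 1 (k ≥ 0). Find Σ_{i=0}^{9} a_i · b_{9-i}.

30

This is [x^9] in the product of the two ordinary generating functions.
Σ = 1·10 + 0·9 + 1·8 + 0·7 + 1·6 + 0·5 + 1·4 + 0·3 + 1·2 + 0·1 = 30.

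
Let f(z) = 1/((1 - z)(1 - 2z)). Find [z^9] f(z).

Partial fractions give a closed form: a_n = (-1)·1^n + (2)·2^n.
At n = 9: a_9 = 1023.

1023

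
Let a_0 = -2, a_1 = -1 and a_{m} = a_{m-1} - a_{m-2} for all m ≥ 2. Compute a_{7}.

The ordinary generating function has denominator 1 - y + y^2.
Iterating the recurrence: a_0,…,a_{7} = -2, -1, 1, 2, 1, -1, -2, -1.

-1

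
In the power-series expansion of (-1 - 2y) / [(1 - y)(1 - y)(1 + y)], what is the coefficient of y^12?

The denominator gives the recurrence a_n = a_(n−1) + a_(n−2) − a_(n−3) for n ≥ 3; the numerator fixes a_0 = -1, a_1 = -3, a_2 = -4.
Iterating: -1, -3, -4, -6, -7, -9, -10, -12, -13, -15, -16, -18, -19, so a_12 = -19.

-19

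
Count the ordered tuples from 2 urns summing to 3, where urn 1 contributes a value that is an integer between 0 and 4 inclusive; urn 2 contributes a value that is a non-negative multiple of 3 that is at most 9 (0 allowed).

The generating function for the choices is (1 + q + q^2 + q^3 + q^4)·(1 + q^3 + q^6 + q^9); the count is [q^3].
(1 + q + q^2 + q^3 + q^4) has coefficients 1,1,1,1 for degrees 0…3.
(1 + q^3 + q^6 + q^9) has coefficients 1,0,0,1 for degrees 0…3.
[q^3] = 1·1 + 1·0 + 1·0 + 1·1 = 2.

2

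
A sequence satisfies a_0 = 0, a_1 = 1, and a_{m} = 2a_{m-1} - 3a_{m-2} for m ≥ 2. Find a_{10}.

The ordinary generating function has denominator 1 - 2y + 3y^2.
Iterating the recurrence: a_0,…,a_{10} = 0, 1, 2, 1, -4, -11, -10, 13, 56, 73, -22.

-22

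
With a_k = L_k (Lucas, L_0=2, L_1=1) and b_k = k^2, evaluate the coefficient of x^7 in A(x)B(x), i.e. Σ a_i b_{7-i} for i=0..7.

398

This is [x^7] in the product of the two ordinary generating functions.
Σ = 2·49 + 1·36 + 3·25 + 4·16 + 7·9 + 11·4 + 18·1 + 29·0 = 398.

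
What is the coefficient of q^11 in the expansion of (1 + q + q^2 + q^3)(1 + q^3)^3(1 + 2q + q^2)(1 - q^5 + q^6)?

5

(1 + q + q^2 + q^3) has coefficients 1,1,1,1 for degrees 0…3.
(1 + q^3)^3 has coefficients 1,0,0,3,0,0,3,0,0,1,0,0 for degrees 0…11.
Multiplying by (1 + 2q + q^2) gives running coefficients 1,2,1,3,6,3,3,6,3,1,2,1 for degrees 0…11.
Finally multiplying by (1 - q^5 + q^6), the product of all factors after the first has coefficients 1,2,1,3,6,2,2,7,1,-2,5,1 for degrees 0…11.
[q^11] = 1·1 + 1·5 + 1·(-2) + 1·1 = 5.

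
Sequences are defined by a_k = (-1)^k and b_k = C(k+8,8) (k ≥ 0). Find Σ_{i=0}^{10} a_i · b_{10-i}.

Write out a_i and b_{10-i} for i = 0,…,10 and sum the products.
Σ = 1·43758 − 1·24310 + 1·12870 − 1·6435 + 1·3003 − 1·1287 + 1·495 − 1·165 + 1·45 − 1·9 + 1·1 = 27966.

27966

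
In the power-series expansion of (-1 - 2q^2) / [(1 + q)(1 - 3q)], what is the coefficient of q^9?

The denominator gives the recurrence a_n = 2a_(n−1) + 3a_(n−2) for n ≥ 3; the numerator fixes a_0 = -1, a_1 = -2, a_2 = -9.
Iterating: -1, -2, -9, -24, -75, -222, -669, -2004, -6015, -18042, so a_9 = -18042.

-18042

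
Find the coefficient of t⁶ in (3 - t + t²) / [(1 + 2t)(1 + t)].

The denominator gives the recurrence a_n = −3a_(n−1) − 2a_(n−2) for n ≥ 3; the numerator fixes a_0 = 3, a_1 = -10, a_2 = 25.
Iterating: 3, -10, 25, -55, 115, -235, 475, so a_6 = 475.

475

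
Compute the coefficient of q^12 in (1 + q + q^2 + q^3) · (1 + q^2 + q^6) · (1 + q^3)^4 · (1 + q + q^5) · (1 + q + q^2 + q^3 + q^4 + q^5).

(1 + q + q^2 + q^3) has coefficients 1,1,1,1 for degrees 0…3.
(1 + q^2 + q^6) has coefficients 1,0,1,0,0,0,1,0,0,0,0,0,0 for degrees 0…12.
Multiplying by (1 + q^3)^4 gives running coefficients 1,0,1,4,0,4,7,0,6,8,0,4,7 for degrees 0…12.
Multiplying by (1 + q + q^5) gives running coefficients 1,1,1,5,4,5,11,8,10,14,12,11,11 for degrees 0…12.
Finally multiplying by (1 + q + q^2 + q^3 + q^4 + q^5), the product of all factors after the first has coefficients 1,2,3,8,12,17,27,34,43,52,60,66,66 for degrees 0…12.
[q^12] = 1·66 + 1·66 + 1·60 + 1·52 = 244.

244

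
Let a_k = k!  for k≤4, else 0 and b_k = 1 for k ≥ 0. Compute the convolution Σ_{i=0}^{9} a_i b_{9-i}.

The convolution is the x^9 coefficient of A(x)B(x).
Σ = 1·1 + 1·1 + 2·1 + 6·1 + 24·1 + 0·1 + 0·1 + 0·1 + 0·1 + 0·1 = 34.

34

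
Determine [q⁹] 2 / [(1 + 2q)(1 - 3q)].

Partial fractions give a closed form: a_n = (4/5)·(-2)^n + (6/5)·3^n.
At n = 9: a_9 = 23210.

23210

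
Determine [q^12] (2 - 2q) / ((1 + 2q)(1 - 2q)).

8192

The denominator gives the recurrence a_n = 4a_(n−2) for n ≥ 2; the numerator fixes a_0 = 2, a_1 = -2.
Iterating: 2, -2, 8, -8, 32, -32, 128, -128, 512, -512, 2048, -2048, 8192, so a_12 = 8192.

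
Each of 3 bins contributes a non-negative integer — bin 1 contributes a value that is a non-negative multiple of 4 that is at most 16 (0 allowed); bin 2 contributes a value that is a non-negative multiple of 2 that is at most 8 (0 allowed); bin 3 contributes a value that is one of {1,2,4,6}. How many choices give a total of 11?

2

The generating function for the choices is (1 + y⁴ + y⁸ + y¹² + y¹⁶)·(1 + y² + y⁴ + y⁶ + y⁸)·(y + y² + y⁴ + y⁶); the count is [y¹¹].
(1 + y⁴ + y⁸ + y¹² + y¹⁶) has coefficients 1,0,0,0,1,0,0,0,1,0,0,0 for degrees 0…11.
(1 + y² + y⁴ + y⁶ + y⁸) has coefficients 1,0,1,0,1,0,1,0,1,0,0,0 for degrees 0…11.
Finally multiplying by (y + y² + y⁴ + y⁶), the product of all factors after the first has coefficients 0,1,1,1,2,1,3,1,3,1,3,0 for degrees 0…11.
[y¹¹] = 1·0 + 1·1 + 1·1 = 2.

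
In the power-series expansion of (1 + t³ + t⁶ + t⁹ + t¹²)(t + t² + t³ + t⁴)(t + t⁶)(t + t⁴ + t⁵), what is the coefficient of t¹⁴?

(1 + t³ + t⁶ + t⁹ + t¹²) has coefficients 1,0,0,1,0,0,1,0,0,1,0,0,1 for degrees 0…12.
(t + t² + t³ + t⁴) has coefficients 0,1,1,1,1,0,0,0,0,0,0,0,0,0,0 for degrees 0…14.
Multiplying by (t + t⁶) gives running coefficients 0,0,1,1,1,1,0,1,1,1,1,0,0,0,0 for degrees 0…14.
Finally multiplying by (t + t⁴ + t⁵), the product of all factors after the first has coefficients 0,0,0,1,1,1,2,2,3,3,2,2,2,2,2 for degrees 0…14.
[t¹⁴] = 1·2 + 1·2 + 1·3 + 1·1 + 1·0 = 8.

8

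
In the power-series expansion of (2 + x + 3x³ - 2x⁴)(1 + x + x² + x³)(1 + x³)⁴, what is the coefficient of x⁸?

22

(2 + x + 3x³ - 2x⁴) has coefficients 2,1,0,3,-2 for degrees 0…4.
(1 + x + x² + x³) has coefficients 1,1,1,1,0,0,0,0,0 for degrees 0…8.
Finally multiplying by (1 + x³)⁴, the product of all factors after the first has coefficients 1,1,1,5,4,4,10,6,6 for degrees 0…8.
[x⁸] = 2·6 + 1·6 + 3·4 − 2·4 = 22.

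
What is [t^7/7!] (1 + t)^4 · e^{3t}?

174555

The EGF product rule gives c_7 = Σ_{k_1+k_2=7} C(7; k_1,k_2) · ∏ g_i(k_i), where (1+t)^4 gives the falling factorial (4)_k; e^{3t} gives (3)^k.
g_1(k) for k = 0…7: 1, 4, 12, 24, 24, 0, 0, 0.
g_2(k) for k = 0…7: 1, 3, 9, 27, 81, 243, 729, 2187.
c_7 = Σ_k C(7,k)·g_1(k)·g_2(7−k) = 1·1·2187 + 7·4·729 + 21·12·243 + 35·24·81 + 35·24·27 = 2187 + 20412 + 61236 + 68040 + 22680 = 174555.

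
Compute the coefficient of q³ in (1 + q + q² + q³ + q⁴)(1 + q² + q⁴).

2

(1 + q + q² + q³ + q⁴) has coefficients 1,1,1,1 for degrees 0…3.
(1 + q² + q⁴) has coefficients 1,0,1,0 for degrees 0…3.
[q³] = 1·0 + 1·1 + 1·0 + 1·1 = 2.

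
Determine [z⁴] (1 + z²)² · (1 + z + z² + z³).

3

(1 + z²)² has coefficients 1,0,2,0,1 for degrees 0…4.
(1 + z + z² + z³) has coefficients 1,1,1,1,0 for degrees 0…4.
[z⁴] = 1·0 + 2·1 + 1·1 = 3.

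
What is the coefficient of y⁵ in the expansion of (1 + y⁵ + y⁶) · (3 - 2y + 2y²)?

(1 + y⁵ + y⁶) has coefficients 1,0,0,0,0,1 for degrees 0…5.
(3 - 2y + 2y²) has coefficients 3,-2,2,0,0,0 for degrees 0…5.
[y⁵] = 1·0 + 1·3 = 3.

3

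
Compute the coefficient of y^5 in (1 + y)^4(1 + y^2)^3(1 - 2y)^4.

8

(1 + y)^4 has coefficients 1,4,6,4,1 for degrees 0…4.
(1 + y^2)^3 has coefficients 1,0,3,0,3,0 for degrees 0…5.
Finally multiplying by (1 - 2y)^4, the product of all factors after the first has coefficients 1,-8,27,-56,91,-120 for degrees 0…5.
[y^5] = 1·(-120) + 4·91 + 6·(-56) + 4·27 + 1·(-8) = 8.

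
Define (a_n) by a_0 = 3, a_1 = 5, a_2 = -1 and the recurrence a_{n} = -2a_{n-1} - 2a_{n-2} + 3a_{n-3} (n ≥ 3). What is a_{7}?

29

The ordinary generating function has denominator 1 + 2q + 2q^2 - 3q^3.
Iterating the recurrence: a_0,…,a_{7} = 3, 5, -1, 1, 15, -35, 43, 29.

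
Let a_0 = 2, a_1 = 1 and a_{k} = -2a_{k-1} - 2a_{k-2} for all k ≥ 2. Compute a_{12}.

The ordinary generating function has denominator 1 + 2y + 2y^2.
Iterating the recurrence: a_0,…,a_{12} = 2, 1, -6, 10, -8, -4, 24, -40, 32, 16, -96, 160, -128.

-128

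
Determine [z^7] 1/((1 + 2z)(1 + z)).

Partial fractions give a closed form: a_n = (2)·(-2)^n + (-1)·(-1)^n.
At n = 7: a_7 = -255.

-255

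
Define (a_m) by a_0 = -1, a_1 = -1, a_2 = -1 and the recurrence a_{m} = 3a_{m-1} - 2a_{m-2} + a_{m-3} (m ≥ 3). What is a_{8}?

-151

The ordinary generating function has denominator 1 - 3y + 2y^2 - y^3.
Iterating the recurrence: a_0,…,a_{8} = -1, -1, -1, -2, -5, -12, -28, -65, -151.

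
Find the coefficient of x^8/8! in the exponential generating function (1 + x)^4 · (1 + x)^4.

40320

The EGF product rule gives c_8 = Σ_{k_1+k_2=8} C(8; k_1,k_2) · ∏ g_i(k_i), where (1+x)^4 gives the falling factorial (4)_k; (1+x)^4 gives the falling factorial (4)_k.
g_1(k) for k = 0…8: 1, 4, 12, 24, 24, 0, 0, 0, 0.
g_2(k) for k = 0…8: 1, 4, 12, 24, 24, 0, 0, 0, 0.
c_8 = Σ_k C(8,k)·g_1(k)·g_2(8−k) = 70·24·24 = 40320.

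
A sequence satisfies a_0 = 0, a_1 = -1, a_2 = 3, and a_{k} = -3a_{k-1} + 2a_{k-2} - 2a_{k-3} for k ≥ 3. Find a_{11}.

The ordinary generating function has denominator 1 + 3y - 2y^2 + 2y^3.
Iterating the recurrence: a_0,…,a_{11} = 0, -1, 3, -11, 41, -151, 557, -2055, 7581, -27967, 103173, -380615.

-380615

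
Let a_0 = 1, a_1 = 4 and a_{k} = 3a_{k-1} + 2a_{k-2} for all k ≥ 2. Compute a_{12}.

The ordinary generating function has denominator 1 - 3z - 2z^2.
Iterating the recurrence: a_0,…,a_{12} = 1, 4, 14, 50, 178, 634, 2258, 8042, 28642, 102010, 363314, 1293962, 4608514.

4608514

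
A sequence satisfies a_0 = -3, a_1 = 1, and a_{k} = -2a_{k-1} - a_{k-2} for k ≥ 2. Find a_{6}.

The ordinary generating function has denominator 1 + 2t + t^2.
Iterating the recurrence: a_0,…,a_{6} = -3, 1, 1, -3, 5, -7, 9.

9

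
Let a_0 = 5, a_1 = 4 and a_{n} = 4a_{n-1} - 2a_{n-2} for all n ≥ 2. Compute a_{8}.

The ordinary generating function has denominator 1 - 4t + 2t^2.
Iterating the recurrence: a_0,…,a_{8} = 5, 4, 6, 16, 52, 176, 600, 2048, 6992.

6992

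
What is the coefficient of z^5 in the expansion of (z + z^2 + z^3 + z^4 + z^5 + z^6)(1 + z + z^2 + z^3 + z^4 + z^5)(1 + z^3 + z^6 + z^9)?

(z + z^2 + z^3 + z^4 + z^5 + z^6) has coefficients 0,1,1,1,1,1 for degrees 0…5.
(1 + z + z^2 + z^3 + z^4 + z^5) has coefficients 1,1,1,1,1,1 for degrees 0…5.
Finally multiplying by (1 + z^3 + z^6 + z^9), the product of all factors after the first has coefficients 1,1,1,2,2,2 for degrees 0…5.
[z^5] = 1·2 + 1·2 + 1·1 + 1·1 + 1·1 = 7.

7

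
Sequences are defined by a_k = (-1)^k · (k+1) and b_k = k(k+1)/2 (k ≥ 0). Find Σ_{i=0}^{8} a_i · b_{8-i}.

10

The convolution is the x^8 coefficient of A(x)B(x).
Σ = 1·36 − 2·28 + 3·21 − 4·15 + 5·10 − 6·6 + 7·3 − 8·1 + 9·0 = 10.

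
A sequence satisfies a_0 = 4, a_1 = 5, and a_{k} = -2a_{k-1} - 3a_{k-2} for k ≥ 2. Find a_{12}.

5456

The ordinary generating function has denominator 1 + 2y + 3y^2.
Iterating the recurrence: a_0,…,a_{12} = 4, 5, -22, 29, 8, -103, 182, -55, -436, 1037, -766, -1579, 5456.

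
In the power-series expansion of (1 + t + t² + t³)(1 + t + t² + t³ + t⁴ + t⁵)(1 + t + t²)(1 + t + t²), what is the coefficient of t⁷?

(1 + t + t² + t³) has coefficients 1,1,1,1 for degrees 0…3.
(1 + t + t² + t³ + t⁴ + t⁵) has coefficients 1,1,1,1,1,1,0,0 for degrees 0…7.
Multiplying by (1 + t + t²) gives running coefficients 1,2,3,3,3,3,2,1 for degrees 0…7.
Finally multiplying by (1 + t + t²), the product of all factors after the first has coefficients 1,3,6,8,9,9,8,6 for degrees 0…7.
[t⁷] = 1·6 + 1·8 + 1·9 + 1·9 = 32.

32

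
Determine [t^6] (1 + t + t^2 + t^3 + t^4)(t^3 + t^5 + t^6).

3

(1 + t + t^2 + t^3 + t^4) has coefficients 1,1,1,1,1 for degrees 0…4.
(t^3 + t^5 + t^6) has coefficients 0,0,0,1,0,1,1 for degrees 0…6.
[t^6] = 1·1 + 1·1 + 1·0 + 1·1 + 1·0 = 3.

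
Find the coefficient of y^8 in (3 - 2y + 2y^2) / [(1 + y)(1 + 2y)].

The denominator gives the recurrence a_n = −3a_(n−1) − 2a_(n−2) for n ≥ 3; the numerator fixes a_0 = 3, a_1 = -11, a_2 = 29.
Iterating: 3, -11, 29, -65, 137, -281, 569, -1145, 2297, so a_8 = 2297.

2297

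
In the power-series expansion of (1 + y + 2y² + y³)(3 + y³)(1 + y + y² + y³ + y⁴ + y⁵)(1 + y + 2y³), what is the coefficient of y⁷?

65

(1 + y + 2y² + y³) has coefficients 1,1,2,1 for degrees 0…3.
(3 + y³) has coefficients 3,0,0,1,0,0,0,0 for degrees 0…7.
Multiplying by (1 + y + y² + y³ + y⁴ + y⁵) gives running coefficients 3,3,3,4,4,4,1,1 for degrees 0…7.
Finally multiplying by (1 + y + 2y³), the product of all factors after the first has coefficients 3,6,6,13,14,14,13,10 for degrees 0…7.
[y⁷] = 1·10 + 1·13 + 2·14 + 1·14 = 65.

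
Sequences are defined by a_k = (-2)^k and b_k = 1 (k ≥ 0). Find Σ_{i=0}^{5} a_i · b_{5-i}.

This is [x^5] in the product of the two ordinary generating functions.
Σ = 1·1 − 2·1 + 4·1 − 8·1 + 16·1 − 32·1 = -21.

-21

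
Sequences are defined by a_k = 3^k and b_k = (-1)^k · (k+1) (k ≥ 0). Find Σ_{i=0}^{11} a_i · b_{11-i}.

99642

This is [x^11] in the product of the two ordinary generating functions.
Σ = 1·(-12) + 3·11 + 9·(-10) + 27·9 + 81·(-8) + 243·7 + 729·(-6) + 2187·5 + 6561·(-4) + 19683·3 + 59049·(-2) + 177147·1 = 99642.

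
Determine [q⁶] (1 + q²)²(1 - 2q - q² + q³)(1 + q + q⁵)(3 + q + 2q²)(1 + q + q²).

(1 + q²)² has coefficients 1,0,2,0,1 for degrees 0…4.
(1 - 2q - q² + q³) has coefficients 1,-2,-1,1,0,0,0 for degrees 0…6.
Multiplying by (1 + q + q⁵) gives running coefficients 1,-1,-3,0,1,1,-2 for degrees 0…6.
Multiplying by (3 + q + 2q²) gives running coefficients 3,-2,-8,-5,-3,4,-3 for degrees 0…6.
Finally multiplying by (1 + q + q²), the product of all factors after the first has coefficients 3,1,-7,-15,-16,-4,-2 for degrees 0…6.
[q⁶] = 1·(-2) + 2·(-16) + 1·(-7) = -41.

-41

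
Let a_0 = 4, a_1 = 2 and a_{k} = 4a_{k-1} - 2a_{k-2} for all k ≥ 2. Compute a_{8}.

-2240

The ordinary generating function has denominator 1 - 4z + 2z^2.
Iterating the recurrence: a_0,…,a_{8} = 4, 2, 0, -4, -16, -56, -192, -656, -2240.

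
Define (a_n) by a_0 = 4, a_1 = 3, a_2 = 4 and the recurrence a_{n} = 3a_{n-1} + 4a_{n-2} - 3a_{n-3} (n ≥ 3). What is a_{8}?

9301

The ordinary generating function has denominator 1 - 3x - 4x^2 + 3x^3.
Iterating the recurrence: a_0,…,a_{8} = 4, 3, 4, 12, 43, 165, 631, 2424, 9301.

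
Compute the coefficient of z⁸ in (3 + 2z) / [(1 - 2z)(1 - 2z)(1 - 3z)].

The denominator gives the recurrence a_n = 7a_(n−1) − 16a_(n−2) + 12a_(n−3) for n ≥ 3; the numerator fixes a_0 = 3, a_1 = 23, a_2 = 113.
Iterating: 3, 23, 113, 459, 1681, 5779, 19065, 61163, 192449, so a_8 = 192449.

192449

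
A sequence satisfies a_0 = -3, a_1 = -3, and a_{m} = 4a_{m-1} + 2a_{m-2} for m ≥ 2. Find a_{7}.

-30648

The ordinary generating function has denominator 1 - 4q - 2q^2.
Iterating the recurrence: a_0,…,a_{7} = -3, -3, -18, -78, -348, -1548, -6888, -30648.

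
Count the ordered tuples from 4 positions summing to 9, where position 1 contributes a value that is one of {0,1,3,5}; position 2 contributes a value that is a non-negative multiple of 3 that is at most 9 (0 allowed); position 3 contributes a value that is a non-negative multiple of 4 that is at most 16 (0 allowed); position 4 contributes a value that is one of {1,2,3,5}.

The generating function for the choices is (1 + x + x^3 + x^5)·(1 + x^3 + x^6 + x^9)·(1 + x^4 + x^8 + x^12 + x^16)·(x + x^2 + x^3 + x^5); the count is [x^9].
(1 + x + x^3 + x^5) has coefficients 1,1,0,1,0,1 for degrees 0…5.
(1 + x^3 + x^6 + x^9) has coefficients 1,0,0,1,0,0,1,0,0,1 for degrees 0…9.
Multiplying by (1 + x^4 + x^8 + x^12 + x^16) gives running coefficients 1,0,0,1,1,0,1,1,1,1 for degrees 0…9.
Finally multiplying by (x + x^2 + x^3 + x^5), the product of all factors after the first has coefficients 0,1,1,1,1,3,2,2,3,4 for degrees 0…9.
[x^9] = 1·4 + 1·3 + 1·2 + 1·1 = 10.

10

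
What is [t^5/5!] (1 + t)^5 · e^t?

1546

The EGF product rule gives c_5 = Σ_{k_1+k_2=5} C(5; k_1,k_2) · ∏ g_i(k_i), where (1+t)^5 gives the falling factorial (5)_k; e^t gives (1)^k.
g_1(k) for k = 0…5: 1, 5, 20, 60, 120, 120.
g_2(k) for k = 0…5: 1, 1, 1, 1, 1, 1.
c_5 = Σ_k C(5,k)·g_1(k)·g_2(5−k) = 1·1·1 + 5·5·1 + 10·20·1 + 10·60·1 + 5·120·1 + 1·120·1 = 1 + 25 + 200 + 600 + 600 + 120 = 1546.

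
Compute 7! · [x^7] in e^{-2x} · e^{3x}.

1

The EGF product rule gives c_7 = Σ_{k_1+k_2=7} C(7; k_1,k_2) · ∏ g_i(k_i), where e^{-2x} gives (-2)^k; e^{3x} gives (3)^k.
g_1(k) for k = 0…7: 1, -2, 4, -8, 16, -32, 64, -128.
g_2(k) for k = 0…7: 1, 3, 9, 27, 81, 243, 729, 2187.
c_7 = Σ_k C(7,k)·g_1(k)·g_2(7−k) = 1·1·2187 + 7·(-2)·729 + 21·4·243 + 35·(-8)·81 + 35·16·27 + 21·(-32)·9 + 7·64·3 + 1·(-128)·1 = 2187 − 10206 + 20412 − 22680 + 15120 − 6048 + 1344 − 128 = 1.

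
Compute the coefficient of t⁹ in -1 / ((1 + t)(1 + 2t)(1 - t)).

The denominator gives the recurrence a_n = −2a_(n−1) + a_(n−2) + 2a_(n−3) for n ≥ 3; the numerator fixes a_0 = -1, a_1 = 2, a_2 = -5.
Iterating: -1, 2, -5, 10, -21, 42, -85, 170, -341, 682, so a_9 = 682.

682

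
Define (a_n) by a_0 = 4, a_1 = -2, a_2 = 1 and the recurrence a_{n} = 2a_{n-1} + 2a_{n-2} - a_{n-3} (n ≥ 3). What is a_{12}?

The ordinary generating function has denominator 1 - 2y - 2y^2 + y^3.
Iterating the recurrence: a_0,…,a_{12} = 4, -2, 1, -6, -8, -29, -68, -186, -479, -1262, -3296, -8637, -22604.

-22604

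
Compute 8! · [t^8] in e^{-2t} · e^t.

1

The EGF product rule gives c_8 = Σ_{k_1+k_2=8} C(8; k_1,k_2) · ∏ g_i(k_i), where e^{-2t} gives (-2)^k; e^t gives (1)^k.
g_1(k) for k = 0…8: 1, -2, 4, -8, 16, -32, 64, -128, 256.
g_2(k) for k = 0…8: 1, 1, 1, 1, 1, 1, 1, 1, 1.
c_8 = Σ_k C(8,k)·g_1(k)·g_2(8−k) = 1·1·1 + 8·(-2)·1 + 28·4·1 + 56·(-8)·1 + 70·16·1 + 56·(-32)·1 + 28·64·1 + 8·(-128)·1 + 1·256·1 = 1 − 16 + 112 − 448 + 1120 − 1792 + 1792 − 1024 + 256 = 1.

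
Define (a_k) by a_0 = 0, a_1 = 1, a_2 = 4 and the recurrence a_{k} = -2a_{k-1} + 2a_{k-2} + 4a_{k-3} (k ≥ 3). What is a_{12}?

8064

The ordinary generating function has denominator 1 + 2t - 2t^2 - 4t^3.
Iterating the recurrence: a_0,…,a_{12} = 0, 1, 4, -6, 24, -44, 112, -216, 480, -944, 1984, -3936, 8064.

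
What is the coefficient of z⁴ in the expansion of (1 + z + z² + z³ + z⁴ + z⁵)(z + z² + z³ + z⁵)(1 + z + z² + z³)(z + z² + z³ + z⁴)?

10

(1 + z + z² + z³ + z⁴ + z⁵) has coefficients 1,1,1,1,1 for degrees 0…4.
(z + z² + z³ + z⁵) has coefficients 0,1,1,1,0 for degrees 0…4.
Multiplying by (1 + z + z² + z³) gives running coefficients 0,1,2,3,3 for degrees 0…4.
Finally multiplying by (z + z² + z³ + z⁴), the product of all factors after the first has coefficients 0,0,1,3,6 for degrees 0…4.
[z⁴] = 1·6 + 1·3 + 1·1 + 1·0 + 1·0 = 10.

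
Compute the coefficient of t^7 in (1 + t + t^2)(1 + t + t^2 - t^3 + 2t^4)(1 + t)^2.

(1 + t + t^2) has coefficients 1,1,1 for degrees 0…2.
(1 + t + t^2 - t^3 + 2t^4) has coefficients 1,1,1,-1,2,0,0,0 for degrees 0…7.
Finally multiplying by (1 + t)^2, the product of all factors after the first has coefficients 1,3,4,2,1,3,2,0 for degrees 0…7.
[t^7] = 1·0 + 1·2 + 1·3 = 5.

5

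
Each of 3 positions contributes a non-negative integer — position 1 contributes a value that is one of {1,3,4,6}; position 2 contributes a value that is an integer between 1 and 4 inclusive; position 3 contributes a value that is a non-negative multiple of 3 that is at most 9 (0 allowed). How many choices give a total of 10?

The generating function for the choices is (y + y³ + y⁴ + y⁶)·(y + y² + y³ + y⁴)·(1 + y³ + y⁶ + y⁹); the count is [y¹⁰].
(y + y³ + y⁴ + y⁶) has coefficients 0,1,0,1,1,0,1 for degrees 0…6.
(y + y² + y³ + y⁴) has coefficients 0,1,1,1,1,0,0,0,0,0,0 for degrees 0…10.
Finally multiplying by (1 + y³ + y⁶ + y⁹), the product of all factors after the first has coefficients 0,1,1,1,2,1,1,2,1,1,2 for degrees 0…10.
[y¹⁰] = 1·1 + 1·2 + 1·1 + 1·2 = 6.

6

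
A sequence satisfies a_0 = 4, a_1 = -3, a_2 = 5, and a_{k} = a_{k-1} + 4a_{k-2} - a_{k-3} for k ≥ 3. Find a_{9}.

-587

The ordinary generating function has denominator 1 - x - 4x^2 + x^3.
Iterating the recurrence: a_0,…,a_{9} = 4, -3, 5, -11, 12, -37, 22, -138, -13, -587.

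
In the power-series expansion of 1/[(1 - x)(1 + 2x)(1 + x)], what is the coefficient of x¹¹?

-2730

Partial fractions give a closed form: a_n = (1/6)·1^n + (4/3)·(-2)^n + (-1/2)·(-1)^n.
At n = 11: a_11 = -2730.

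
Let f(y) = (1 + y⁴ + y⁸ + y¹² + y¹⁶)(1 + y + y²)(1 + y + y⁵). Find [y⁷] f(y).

2

(1 + y⁴ + y⁸ + y¹² + y¹⁶) has coefficients 1,0,0,0,1,0,0,0 for degrees 0…7.
(1 + y + y²) has coefficients 1,1,1,0,0,0,0,0 for degrees 0…7.
Finally multiplying by (1 + y + y⁵), the product of all factors after the first has coefficients 1,2,2,1,0,1,1,1 for degrees 0…7.
[y⁷] = 1·1 + 1·1 = 2.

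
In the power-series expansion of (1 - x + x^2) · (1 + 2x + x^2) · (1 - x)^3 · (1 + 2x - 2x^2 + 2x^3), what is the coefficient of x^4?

-1

(1 - x + x^2) has coefficients 1,-1,1 for degrees 0…2.
(1 + 2x + x^2) has coefficients 1,2,1,0,0 for degrees 0…4.
Multiplying by (1 - x)^3 gives running coefficients 1,-1,-2,2,1 for degrees 0…4.
Finally multiplying by (1 + 2x - 2x^2 + 2x^3), the product of all factors after the first has coefficients 1,1,-6,2,7 for degrees 0…4.
[x^4] = 1·7 − 1·2 + 1·(-6) = -1.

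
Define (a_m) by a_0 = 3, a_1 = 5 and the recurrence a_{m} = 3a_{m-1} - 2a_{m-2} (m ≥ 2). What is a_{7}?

257

The ordinary generating function has denominator 1 - 3x + 2x^2.
Iterating the recurrence: a_0,…,a_{7} = 3, 5, 9, 17, 33, 65, 129, 257.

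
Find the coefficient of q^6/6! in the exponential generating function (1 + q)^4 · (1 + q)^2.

720

The EGF product rule gives c_6 = Σ_{k_1+k_2=6} C(6; k_1,k_2) · ∏ g_i(k_i), where (1+q)^4 gives the falling factorial (4)_k; (1+q)^2 gives the falling factorial (2)_k.
g_1(k) for k = 0…6: 1, 4, 12, 24, 24, 0, 0.
g_2(k) for k = 0…6: 1, 2, 2, 0, 0, 0, 0.
c_6 = Σ_k C(6,k)·g_1(k)·g_2(6−k) = 15·24·2 = 720.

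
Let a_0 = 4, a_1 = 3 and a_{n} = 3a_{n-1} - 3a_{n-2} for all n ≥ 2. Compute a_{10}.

1215

The ordinary generating function has denominator 1 - 3t + 3t^2.
Iterating the recurrence: a_0,…,a_{10} = 4, 3, -3, -18, -45, -81, -108, -81, 81, 486, 1215.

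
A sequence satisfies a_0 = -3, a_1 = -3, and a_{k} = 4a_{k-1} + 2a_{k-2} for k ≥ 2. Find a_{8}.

-136368

The ordinary generating function has denominator 1 - 4z - 2z^2.
Iterating the recurrence: a_0,…,a_{8} = -3, -3, -18, -78, -348, -1548, -6888, -30648, -136368.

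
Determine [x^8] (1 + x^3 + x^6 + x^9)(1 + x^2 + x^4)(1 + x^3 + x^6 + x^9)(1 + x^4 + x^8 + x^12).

(1 + x^3 + x^6 + x^9) has coefficients 1,0,0,1,0,0,1,0,0 for degrees 0…8.
(1 + x^2 + x^4) has coefficients 1,0,1,0,1,0,0,0,0 for degrees 0…8.
Multiplying by (1 + x^3 + x^6 + x^9) gives running coefficients 1,0,1,1,1,1,1,1,1 for degrees 0…8.
Finally multiplying by (1 + x^4 + x^8 + x^12), the product of all factors after the first has coefficients 1,0,1,1,2,1,2,2,3 for degrees 0…8.
[x^8] = 1·3 + 1·1 + 1·1 = 5.

5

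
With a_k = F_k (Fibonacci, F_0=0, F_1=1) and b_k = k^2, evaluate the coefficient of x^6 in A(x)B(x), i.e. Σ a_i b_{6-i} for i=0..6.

The convolution is the t^6 coefficient of A(t)B(t).
Σ = 0·36 + 1·25 + 1·16 + 2·9 + 3·4 + 5·1 + 8·0 = 76.

76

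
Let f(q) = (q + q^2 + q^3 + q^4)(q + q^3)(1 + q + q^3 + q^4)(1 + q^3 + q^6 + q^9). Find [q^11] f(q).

12

(q + q^2 + q^3 + q^4) has coefficients 0,1,1,1,1 for degrees 0…4.
(q + q^3) has coefficients 0,1,0,1,0,0,0,0,0,0,0,0 for degrees 0…11.
Multiplying by (1 + q + q^3 + q^4) gives running coefficients 0,1,1,1,2,1,1,1,0,0,0,0 for degrees 0…11.
Finally multiplying by (1 + q^3 + q^6 + q^9), the product of all factors after the first has coefficients 0,1,1,1,3,2,2,4,2,2,4,2 for degrees 0…11.
[q^11] = 1·4 + 1·2 + 1·2 + 1·4 = 12.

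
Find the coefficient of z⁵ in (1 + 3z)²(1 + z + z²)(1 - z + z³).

7

(1 + 3z)² has coefficients 1,6,9 for degrees 0…2.
(1 + z + z²) has coefficients 1,1,1,0,0,0 for degrees 0…5.
Finally multiplying by (1 - z + z³), the product of all factors after the first has coefficients 1,0,0,0,1,1 for degrees 0…5.
[z⁵] = 1·1 + 6·1 + 9·0 = 7.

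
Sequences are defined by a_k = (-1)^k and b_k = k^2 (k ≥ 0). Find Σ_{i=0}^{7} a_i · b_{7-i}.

The convolution is the t^7 coefficient of A(t)B(t).
Σ = 1·49 − 1·36 + 1·25 − 1·16 + 1·9 − 1·4 + 1·1 − 1·0 = 28.

28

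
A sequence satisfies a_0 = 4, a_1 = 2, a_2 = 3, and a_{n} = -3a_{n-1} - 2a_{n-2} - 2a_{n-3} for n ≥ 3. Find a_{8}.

1961

The ordinary generating function has denominator 1 + 3y + 2y^2 + 2y^3.
Iterating the recurrence: a_0,…,a_{8} = 4, 2, 3, -21, 53, -123, 305, -775, 1961.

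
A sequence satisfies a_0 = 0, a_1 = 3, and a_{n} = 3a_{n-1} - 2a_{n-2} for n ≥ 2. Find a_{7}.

The ordinary generating function has denominator 1 - 3y + 2y^2.
Iterating the recurrence: a_0,…,a_{7} = 0, 3, 9, 21, 45, 93, 189, 381.

381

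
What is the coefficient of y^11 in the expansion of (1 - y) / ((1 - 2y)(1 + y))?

The denominator gives the recurrence a_n = a_(n−1) + 2a_(n−2) for n ≥ 2; the numerator fixes a_0 = 1, a_1 = 0.
Iterating: 1, 0, 2, 2, 6, 10, 22, 42, 86, 170, 342, 682, so a_11 = 682.

682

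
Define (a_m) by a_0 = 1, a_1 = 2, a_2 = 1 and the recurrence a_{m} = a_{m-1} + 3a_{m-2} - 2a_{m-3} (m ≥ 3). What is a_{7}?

62

The ordinary generating function has denominator 1 - y - 3y^2 + 2y^3.
Iterating the recurrence: a_0,…,a_{7} = 1, 2, 1, 5, 4, 17, 19, 62.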